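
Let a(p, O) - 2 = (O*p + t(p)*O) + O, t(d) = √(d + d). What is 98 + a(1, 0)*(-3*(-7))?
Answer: 140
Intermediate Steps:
t(d) = √2*√d (t(d) = √(2*d) = √2*√d)
a(p, O) = 2 + O + O*p + O*√2*√p (a(p, O) = 2 + ((O*p + (√2*√p)*O) + O) = 2 + ((O*p + O*√2*√p) + O) = 2 + (O + O*p + O*√2*√p) = 2 + O + O*p + O*√2*√p)
98 + a(1, 0)*(-3*(-7)) = 98 + (2 + 0 + 0*1 + 0*√2*√1)*(-3*(-7)) = 98 + (2 + 0 + 0 + 0*√2*1)*21 = 98 + (2 + 0 + 0 + 0)*21 = 98 + 2*21 = 98 + 42 = 140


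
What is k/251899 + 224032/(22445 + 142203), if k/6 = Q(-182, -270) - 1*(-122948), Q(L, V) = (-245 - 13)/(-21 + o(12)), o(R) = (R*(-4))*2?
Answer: 289078512144/67396333147 ≈ 4.2892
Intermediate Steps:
o(R) = -8*R (o(R) = -4*R*2 = -8*R)
Q(L, V) = 86/39 (Q(L, V) = (-245 - 13)/(-21 - 8*12) = -258/(-21 - 96) = -258/(-117) = -258*(-1/117) = 86/39)
k = 9590116/13 (k = 6*(86/39 - 1*(-122948)) = 6*(86/39 + 122948) = 6*(4795058/39) = 9590116/13 ≈ 7.3770e+5)
k/251899 + 224032/(22445 + 142203) = (9590116/13)/251899 + 224032/(22445 + 142203) = (9590116/13)*(1/251899) + 224032/164648 = 9590116/3274687 + 224032*(1/164648) = 9590116/3274687 + 28004/20581 = 289078512144/67396333147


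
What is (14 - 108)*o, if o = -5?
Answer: 470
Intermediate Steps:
(14 - 108)*o = (14 - 108)*(-5) = -94*(-5) = 470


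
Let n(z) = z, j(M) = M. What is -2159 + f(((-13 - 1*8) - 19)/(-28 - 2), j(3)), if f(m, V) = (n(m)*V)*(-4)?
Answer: -2175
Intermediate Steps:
f(m, V) = -4*V*m (f(m, V) = (m*V)*(-4) = (V*m)*(-4) = -4*V*m)
-2159 + f(((-13 - 1*8) - 19)/(-28 - 2), j(3)) = -2159 - 4*3*((-13 - 1*8) - 19)/(-28 - 2) = -2159 - 4*3*((-13 - 8) - 19)/(-30) = -2159 - 4*3*(-21 - 19)*(-1/30) = -2159 - 4*3*(-40*(-1/30)) = -2159 - 4*3*4/3 = -2159 - 16 = -2175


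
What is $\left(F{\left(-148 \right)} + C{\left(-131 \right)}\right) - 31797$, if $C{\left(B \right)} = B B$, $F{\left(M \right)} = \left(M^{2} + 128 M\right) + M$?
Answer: $-11824$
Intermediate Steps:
$F{\left(M \right)} = M^{2} + 129 M$
$C{\left(B \right)} = B^{2}$
$\left(F{\left(-148 \right)} + C{\left(-131 \right)}\right) - 31797 = \left(- 148 \left(129 - 148\right) + \left(-131\right)^{2}\right) - 31797 = \left(\left(-148\right) \left(-19\right) + 17161\right) - 31797 = \left(2812 + 17161\right) - 31797 = 19973 - 31797 = -11824$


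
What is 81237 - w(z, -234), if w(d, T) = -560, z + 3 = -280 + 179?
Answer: 81797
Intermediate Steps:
z = -104 (z = -3 + (-280 + 179) = -3 - 101 = -104)
81237 - w(z, -234) = 81237 - 1*(-560) = 81237 + 560 = 81797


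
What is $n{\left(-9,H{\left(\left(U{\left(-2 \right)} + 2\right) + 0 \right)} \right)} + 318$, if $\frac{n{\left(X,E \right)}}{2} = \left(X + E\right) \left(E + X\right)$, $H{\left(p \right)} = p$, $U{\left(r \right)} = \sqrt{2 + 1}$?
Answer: $422 - 28 \sqrt{3} \approx 373.5$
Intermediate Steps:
$U{\left(r \right)} = \sqrt{3}$
$n{\left(X,E \right)} = 2 \left(E + X\right)^{2}$ ($n{\left(X,E \right)} = 2 \left(X + E\right) \left(E + X\right) = 2 \left(E + X\right) \left(E + X\right) = 2 \left(E + X\right)^{2}$)
$n{\left(-9,H{\left(\left(U{\left(-2 \right)} + 2\right) + 0 \right)} \right)} + 318 = 2 \left(\left(\left(\sqrt{3} + 2\right) + 0\right) - 9\right)^{2} + 318 = 2 \left(\left(\left(2 + \sqrt{3}\right) + 0\right) - 9\right)^{2} + 318 = 2 \left(\left(2 + \sqrt{3}\right) - 9\right)^{2} + 318 = 2 \left(-7 + \sqrt{3}\right)^{2} + 318 = 318 + 2 \left(-7 + \sqrt{3}\right)^{2}$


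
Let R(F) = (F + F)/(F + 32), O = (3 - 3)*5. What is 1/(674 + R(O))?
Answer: 1/674 ≈ 0.0014837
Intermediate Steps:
O = 0 (O = 0*5 = 0)
R(F) = 2*F/(32 + F) (R(F) = (2*F)/(32 + F) = 2*F/(32 + F))
1/(674 + R(O)) = 1/(674 + 2*0/(32 + 0)) = 1/(674 + 2*0/32) = 1/(674 + 2*0*(1/32)) = 1/(674 + 0) = 1/674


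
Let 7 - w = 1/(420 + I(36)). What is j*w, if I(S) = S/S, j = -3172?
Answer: -9344712/421 ≈ -22196.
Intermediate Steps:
I(S) = 1
w = 2946/421 (w = 7 - 1/(420 + 1) = 7 - 1/421 = 2946/421 ≈ 6.9976)
j*w = -3172*2946/421 = -9344712/421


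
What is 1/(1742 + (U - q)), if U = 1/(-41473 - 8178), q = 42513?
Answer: -49651/2024320922 ≈ -2.4527e-5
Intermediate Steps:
U = -1/49651 (U = 1/(-49651) = -1/49651 ≈ -2.0141e-5)
1/(1742 + (U - q)) = 1/(1742 + (-1/49651 - 1*42513)) = 1/(1742 + (-1/49651 - 42513)) = 1/(1742 - 2110812964/49651) = 1/(-2024320922/49651) = -49651/2024320922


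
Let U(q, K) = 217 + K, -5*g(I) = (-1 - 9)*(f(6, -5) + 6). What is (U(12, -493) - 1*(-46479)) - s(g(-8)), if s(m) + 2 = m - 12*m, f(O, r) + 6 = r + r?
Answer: 45985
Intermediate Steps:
f(O, r) = -6 + 2*r (f(O, r) = -6 + (r + r) = -6 + 2*r)
g(I) = -20 (g(I) = -(-1 - 9)*((-6 + 2*(-5)) + 6)/5 = -(-2)*((-6 - 10) + 6) = -(-2)*(-16 + 6) = -(-2)*(-10) = -1/5*100 = -20)
s(m) = -2 - 11*m (s(m) = -2 + (m - 12*m) = -2 - 11*m)
(U(12, -493) - 1*(-46479)) - s(g(-8)) = ((217 - 493) - 1*(-46479)) - (-2 - 11*(-20)) = (-276 + 46479) - (-2 + 220) = 46203 - 1*218 = 46203 - 218 = 45985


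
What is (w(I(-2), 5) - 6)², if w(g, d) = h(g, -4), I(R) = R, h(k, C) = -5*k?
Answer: 16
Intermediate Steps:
w(g, d) = -5*g
(w(I(-2), 5) - 6)² = (-5*(-2) - 6)² = (10 - 6)² = 4² = 16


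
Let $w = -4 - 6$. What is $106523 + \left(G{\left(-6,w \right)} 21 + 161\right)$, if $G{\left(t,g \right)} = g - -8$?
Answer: $106642$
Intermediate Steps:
$w = -10$ ($w = -4 - 6 = -10$)
$G{\left(t,g \right)} = 8 + g$ ($G{\left(t,g \right)} = g + 8 = 8 + g$)
$106523 + \left(G{\left(-6,w \right)} 21 + 161\right) = 106523 + \left(\left(8 - 10\right) 21 + 161\right) = 106523 + \left(\left(-2\right) 21 + 161\right) = 106523 + \left(-42 + 161\right) = 106523 + 119 = 106642$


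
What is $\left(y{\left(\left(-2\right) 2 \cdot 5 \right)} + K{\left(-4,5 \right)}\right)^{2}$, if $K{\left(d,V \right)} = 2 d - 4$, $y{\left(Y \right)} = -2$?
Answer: $196$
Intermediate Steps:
$K{\left(d,V \right)} = -4 + 2 d$
$\left(y{\left(\left(-2\right) 2 \cdot 5 \right)} + K{\left(-4,5 \right)}\right)^{2} = \left(-2 + \left(-4 + 2 \left(-4\right)\right)\right)^{2} = \left(-2 - 12\right)^{2} = \left(-14\right)^{2} = 196$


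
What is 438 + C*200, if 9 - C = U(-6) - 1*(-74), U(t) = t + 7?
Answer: -12762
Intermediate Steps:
U(t) = 7 + t
C = -66 (C = 9 - ((7 - 6) - 1*(-74)) = 9 - (1 + 74) = 9 - 1*75 = 9 - 75 = -66)
438 + C*200 = 438 - 66*200 = 438 - 13200 = -12762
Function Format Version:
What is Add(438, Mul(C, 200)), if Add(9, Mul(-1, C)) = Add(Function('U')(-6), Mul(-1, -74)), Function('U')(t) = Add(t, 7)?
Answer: -12762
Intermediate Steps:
Function('U')(t) = Add(7, t)
C = -66 (C = Add(9, Mul(-1, Add(Add(7, -6), Mul(-1, -74)))) = Add(9, Mul(-1, Add(1, 74))) = Add(9, Mul(-1, 75)) = Add(9, -75) = -66)
Add(438, Mul(C, 200)) = Add(438, Mul(-66, 200)) = Add(438, -13200) = -12762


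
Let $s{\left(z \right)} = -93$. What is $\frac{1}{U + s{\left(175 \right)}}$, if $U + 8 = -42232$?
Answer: $- \frac{1}{42333} \approx -2.3622 \cdot 10^{-5}$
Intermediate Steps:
$U = -42240$ ($U = -8 - 42232 = -42240$)
$\frac{1}{U + s{\left(175 \right)}} = \frac{1}{-42240 - 93} = \frac{1}{-42333} = - \frac{1}{42333}$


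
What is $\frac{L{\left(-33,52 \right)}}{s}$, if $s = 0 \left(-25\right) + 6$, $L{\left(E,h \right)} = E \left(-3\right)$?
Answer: $\frac{33}{2} \approx 16.5$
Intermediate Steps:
$L{\left(E,h \right)} = - 3 E$
$s = 6$ ($s = 0 + 6 = 6$)
$\frac{L{\left(-33,52 \right)}}{s} = \frac{\left(-3\right) \left(-33\right)}{6} = 99 \cdot \frac{1}{6} = \frac{33}{2}$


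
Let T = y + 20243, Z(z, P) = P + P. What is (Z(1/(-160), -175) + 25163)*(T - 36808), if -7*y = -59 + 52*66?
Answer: -2960885664/7 ≈ -4.2298e+8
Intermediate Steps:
Z(z, P) = 2*P
y = -3373/7 (y = -(-59 + 52*66)/7 = -(-59 + 3432)/7 = -1/7*3373 = -3373/7 ≈ -481.86)
T = 138328/7 (T = -3373/7 + 20243 = 138328/7 ≈ 19761.)
(Z(1/(-160), -175) + 25163)*(T - 36808) = (2*(-175) + 25163)*(138328/7 - 36808) = (-350 + 25163)*(-119328/7) = 24813*(-119328/7) = -2960885664/7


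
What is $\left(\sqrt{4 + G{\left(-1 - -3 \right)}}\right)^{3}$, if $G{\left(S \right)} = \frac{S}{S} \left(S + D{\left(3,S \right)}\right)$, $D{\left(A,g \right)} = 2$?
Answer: $16 \sqrt{2} \approx 22.627$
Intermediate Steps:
$G{\left(S \right)} = 2 + S$ ($G{\left(S \right)} = \frac{S}{S} \left(S + 2\right) = 1 \left(2 + S\right) = 2 + S$)
$\left(\sqrt{4 + G{\left(-1 - -3 \right)}}\right)^{3} = \left(\sqrt{4 + \left(2 - -2\right)}\right)^{3} = \left(\sqrt{4 + \left(2 + \left(-1 + 3\right)\right)}\right)^{3} = \left(\sqrt{4 + \left(2 + 2\right)}\right)^{3} = \left(\sqrt{4 + 4}\right)^{3} = \left(\sqrt{8}\right)^{3} = \left(2 \sqrt{2}\right)^{3} = 16 \sqrt{2}$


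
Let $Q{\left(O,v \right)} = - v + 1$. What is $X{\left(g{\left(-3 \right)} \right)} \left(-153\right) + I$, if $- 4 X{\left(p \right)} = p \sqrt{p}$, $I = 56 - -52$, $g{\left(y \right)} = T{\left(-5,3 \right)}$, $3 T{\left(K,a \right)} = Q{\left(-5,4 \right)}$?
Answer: $108 - \frac{153 i}{4} \approx 108.0 - 38.25 i$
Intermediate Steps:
$Q{\left(O,v \right)} = 1 - v$
$T{\left(K,a \right)} = -1$ ($T{\left(K,a \right)} = \frac{1 - 4}{3} = \frac{1}{3} \left(-3\right) = -1$)
$g{\left(y \right)} = -1$
$I = 108$ ($I = 56 + 52 = 108$)
$X{\left(p \right)} = - \frac{p^{\frac{3}{2}}}{4}$ ($X{\left(p \right)} = - \frac{p \sqrt{p}}{4} = - \frac{p^{\frac{3}{2}}}{4}$)
$X{\left(g{\left(-3 \right)} \right)} \left(-153\right) + I = - \frac{\left(-1\right)^{\frac{3}{2}}}{4} \left(-153\right) + 108 = - \frac{\left(-1\right) i}{4} \left(-153\right) + 108 = \frac{i}{4} \left(-153\right) + 108 = - \frac{153 i}{4} + 108 = 108 - \frac{153 i}{4}$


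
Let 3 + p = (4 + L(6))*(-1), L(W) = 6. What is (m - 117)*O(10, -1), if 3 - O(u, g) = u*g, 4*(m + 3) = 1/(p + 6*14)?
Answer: -443027/284 ≈ -1560.0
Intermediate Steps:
p = -13 (p = -3 + (4 + 6)*(-1) = -3 + 10*(-1) = -3 - 10 = -13)
m = -851/284 (m = -3 + 1/(4*(-13 + 6*14)) = -3 + 1/(4*(-13 + 84)) = -3 + (¼)/71 = -3 + (¼)*(1/71) = -3 + 1/284 = -851/284 ≈ -2.9965)
O(u, g) = 3 - g*u (O(u, g) = 3 - u*g = 3 - g*u)
(m - 117)*O(10, -1) = (-851/284 - 117)*(3 - 1*(-1)*10) = -34079*(3 + 10)/284 = -34079/284*13 = -443027/284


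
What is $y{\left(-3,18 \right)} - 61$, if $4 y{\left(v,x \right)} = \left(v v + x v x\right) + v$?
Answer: $- \frac{605}{2} \approx -302.5$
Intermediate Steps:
$y{\left(v,x \right)} = \frac{v}{4} + \frac{v^{2}}{4} + \frac{v x^{2}}{4}$ ($y{\left(v,x \right)} = \frac{\left(v v + x v x\right) + v}{4} = \frac{\left(v^{2} + v x x\right) + v}{4} = \frac{\left(v^{2} + v x^{2}\right) + v}{4} = \frac{v + v^{2} + v x^{2}}{4} = \frac{v}{4} + \frac{v^{2}}{4} + \frac{v x^{2}}{4}$)
$y{\left(-3,18 \right)} - 61 = \frac{1}{4} \left(-3\right) \left(1 - 3 + 18^{2}\right) - 61 = \frac{1}{4} \left(-3\right) \left(1 - 3 + 324\right) - 61 = \frac{1}{4} \left(-3\right) 322 - 61 = - \frac{483}{2} - 61 = - \frac{605}{2}$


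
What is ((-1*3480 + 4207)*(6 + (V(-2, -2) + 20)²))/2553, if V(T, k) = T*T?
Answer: 141038/851 ≈ 165.73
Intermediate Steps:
V(T, k) = T²
((-1*3480 + 4207)*(6 + (V(-2, -2) + 20)²))/2553 = ((-1*3480 + 4207)*(6 + ((-2)² + 20)²))/2553 = ((-3480 + 4207)*(6 + (4 + 20)²))*(1/2553) = (727*(6 + 24²))*(1/2553) = (727*(6 + 576))*(1/2553) = (727*582)*(1/2553) = 423114*(1/2553) = 141038/851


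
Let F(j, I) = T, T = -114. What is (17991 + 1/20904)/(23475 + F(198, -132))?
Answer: 376083865/488338344 ≈ 0.77013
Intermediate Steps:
F(j, I) = -114
(17991 + 1/20904)/(23475 + F(198, -132)) = (17991 + 1/20904)/(23475 - 114) = (17991 + 1/20904)/23361 = (376083865/20904)*(1/23361) = 376083865/488338344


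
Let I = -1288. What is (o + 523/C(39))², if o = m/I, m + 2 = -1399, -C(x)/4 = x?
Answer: 12942930289/2523253824 ≈ 5.1295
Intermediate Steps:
C(x) = -4*x
m = -1401 (m = -2 - 1399 = -1401)
o = 1401/1288 (o = -1401/(-1288) = -1401*(-1/1288) = 1401/1288 ≈ 1.0877)
(o + 523/C(39))² = (1401/1288 + 523/((-4*39)))² = (1401/1288 + 523/(-156))² = (1401/1288 + 523*(-1/156))² = (1401/1288 - 523/156)² = (-113767/50232)² = 12942930289/2523253824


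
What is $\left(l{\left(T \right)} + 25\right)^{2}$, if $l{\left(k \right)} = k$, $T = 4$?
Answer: $841$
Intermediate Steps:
$\left(l{\left(T \right)} + 25\right)^{2} = \left(4 + 25\right)^{2} = 29^{2} = 841$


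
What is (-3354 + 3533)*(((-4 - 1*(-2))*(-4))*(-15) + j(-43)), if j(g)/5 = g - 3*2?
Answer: -65335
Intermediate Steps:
j(g) = -30 + 5*g (j(g) = 5*(g - 3*2) = 5*(g - 6) = 5*(-6 + g) = -30 + 5*g)
(-3354 + 3533)*(((-4 - 1*(-2))*(-4))*(-15) + j(-43)) = (-3354 + 3533)*(((-4 - 1*(-2))*(-4))*(-15) + (-30 + 5*(-43))) = 179*(((-4 + 2)*(-4))*(-15) + (-30 - 215)) = 179*(-2*(-4)*(-15) - 245) = 179*(8*(-15) - 245) = 179*(-120 - 245) = 179*(-365) = -65335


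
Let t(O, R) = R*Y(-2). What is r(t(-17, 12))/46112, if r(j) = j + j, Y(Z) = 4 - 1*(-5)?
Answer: 27/5764 ≈ 0.0046842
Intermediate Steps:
Y(Z) = 9 (Y(Z) = 4 + 5 = 9)
t(O, R) = 9*R (t(O, R) = R*9 = 9*R)
r(j) = 2*j
r(t(-17, 12))/46112 = (2*(9*12))/46112 = (2*108)*(1/46112) = 216*(1/46112) = 27/5764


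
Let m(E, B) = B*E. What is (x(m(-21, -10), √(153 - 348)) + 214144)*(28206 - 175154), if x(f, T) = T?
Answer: -31468032512 - 146948*I*√195 ≈ -3.1468e+10 - 2.052e+6*I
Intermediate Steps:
(x(m(-21, -10), √(153 - 348)) + 214144)*(28206 - 175154) = (√(153 - 348) + 214144)*(28206 - 175154) = (√(-195) + 214144)*(-146948) = (I*√195 + 214144)*(-146948) = (214144 + I*√195)*(-146948) = -31468032512 - 146948*I*√195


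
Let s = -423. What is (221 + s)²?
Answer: 40804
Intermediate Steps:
(221 + s)² = (221 - 423)² = (-202)² = 40804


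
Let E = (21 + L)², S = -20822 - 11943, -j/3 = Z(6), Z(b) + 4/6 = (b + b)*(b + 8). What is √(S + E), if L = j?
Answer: 2*√49649 ≈ 445.64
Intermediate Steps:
Z(b) = -⅔ + 2*b*(8 + b) (Z(b) = -⅔ + (b + b)*(b + 8) = -⅔ + (2*b)*(8 + b) = -⅔ + 2*b*(8 + b))
j = -502 (j = -3*(-⅔ + 2*6² + 16*6) = -3*(-⅔ + 2*36 + 96) = -3*(-⅔ + 72 + 96) = -3*502/3 = -502)
S = -32765
L = -502
E = 231361 (E = (21 - 502)² = (-481)² = 231361)
√(S + E) = √(-32765 + 231361) = √198596 = 2*√49649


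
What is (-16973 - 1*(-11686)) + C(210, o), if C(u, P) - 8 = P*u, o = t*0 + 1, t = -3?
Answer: -5069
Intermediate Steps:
o = 1 (o = -3*0 + 1 = 0 + 1 = 1)
C(u, P) = 8 + P*u
(-16973 - 1*(-11686)) + C(210, o) = (-16973 - 1*(-11686)) + (8 + 1*210) = (-16973 + 11686) + (8 + 210) = -5287 + 218 = -5069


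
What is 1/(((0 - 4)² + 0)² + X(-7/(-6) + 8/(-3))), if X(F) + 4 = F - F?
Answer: 1/252 ≈ 0.0039683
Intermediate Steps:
X(F) = -4 (X(F) = -4 + (F - F) = -4 + 0 = -4)
1/(((0 - 4)² + 0)² + X(-7/(-6) + 8/(-3))) = 1/(((0 - 4)² + 0)² - 4) = 1/(((-4)² + 0)² - 4) = 1/((16 + 0)² - 4) = 1/(16² - 4) = 1/(256 - 4) = 1/252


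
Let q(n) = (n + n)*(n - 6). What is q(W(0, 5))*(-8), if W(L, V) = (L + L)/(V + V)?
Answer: 0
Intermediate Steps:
W(L, V) = L/V (W(L, V) = (2*L)/((2*V)) = (2*L)*(1/(2*V)) = L/V)
q(n) = 2*n*(-6 + n) (q(n) = (2*n)*(-6 + n) = 2*n*(-6 + n))
q(W(0, 5))*(-8) = (2*(0/5)*(-6 + 0/5))*(-8) = (2*(0*(⅕))*(-6 + 0*(⅕)))*(-8) = (2*0*(-6 + 0))*(-8) = (2*0*(-6))*(-8) = 0*(-8) = 0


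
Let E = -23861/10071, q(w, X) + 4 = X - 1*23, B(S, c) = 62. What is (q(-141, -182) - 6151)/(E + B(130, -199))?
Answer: -64051560/600541 ≈ -106.66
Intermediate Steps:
q(w, X) = -27 + X (q(w, X) = -4 + (X - 1*23) = -4 + (X - 23) = -4 + (-23 + X) = -27 + X)
E = -23861/10071 (E = -23861*1/10071 = -23861/10071 ≈ -2.3693)
(q(-141, -182) - 6151)/(E + B(130, -199)) = ((-27 - 182) - 6151)/(-23861/10071 + 62) = (-209 - 6151)/(600541/10071) = -6360*10071/600541 = -64051560/600541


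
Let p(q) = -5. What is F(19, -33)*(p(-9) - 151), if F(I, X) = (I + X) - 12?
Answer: 4056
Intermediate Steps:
F(I, X) = -12 + I + X
F(19, -33)*(p(-9) - 151) = (-12 + 19 - 33)*(-5 - 151) = -26*(-156) = 4056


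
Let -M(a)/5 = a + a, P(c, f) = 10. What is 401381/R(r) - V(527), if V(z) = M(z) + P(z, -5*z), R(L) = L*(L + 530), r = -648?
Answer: 402602021/76464 ≈ 5265.3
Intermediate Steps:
R(L) = L*(530 + L)
M(a) = -10*a (M(a) = -5*(a + a) = -10*a)
V(z) = 10 - 10*z (V(z) = -10*z + 10 = 10 - 10*z)
401381/R(r) - V(527) = 401381/((-648*(530 - 648))) - (10 - 10*527) = 401381/((-648*(-118))) - (10 - 5270) = 401381/76464 - 1*(-5260) = 401381*(1/76464) + 5260 = 401381/76464 + 5260 = 402602021/76464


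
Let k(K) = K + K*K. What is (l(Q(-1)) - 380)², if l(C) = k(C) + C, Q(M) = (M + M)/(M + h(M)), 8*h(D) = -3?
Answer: 2058618384/14641 ≈ 1.4061e+5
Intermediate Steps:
h(D) = -3/8 (h(D) = (⅛)*(-3) = -3/8)
k(K) = K + K²
Q(M) = 2*M/(-3/8 + M) (Q(M) = (M + M)/(M - 3/8) = (2*M)/(-3/8 + M) = 2*M/(-3/8 + M))
l(C) = C + C*(1 + C) (l(C) = C*(1 + C) + C = C + C*(1 + C))
(l(Q(-1)) - 380)² = ((16*(-1)/(-3 + 8*(-1)))*(2 + 16*(-1)/(-3 + 8*(-1))) - 380)² = ((16*(-1)/(-3 - 8))*(2 + 16*(-1)/(-3 - 8)) - 380)² = ((16*(-1)/(-11))*(2 + 16*(-1)/(-11)) - 380)² = ((16*(-1)*(-1/11))*(2 + 16*(-1)*(-1/11)) - 380)² = (16*(2 + 16/11)/11 - 380)² = ((16/11)*(38/11) - 380)² = (608/121 - 380)² = (-45372/121)² = 2058618384/14641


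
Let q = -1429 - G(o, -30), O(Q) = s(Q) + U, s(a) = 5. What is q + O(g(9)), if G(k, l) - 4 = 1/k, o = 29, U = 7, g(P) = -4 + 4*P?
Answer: -41210/29 ≈ -1421.0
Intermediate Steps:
O(Q) = 12 (O(Q) = 5 + 7 = 12)
G(k, l) = 4 + 1/k
q = -41558/29 (q = -1429 - (4 + 1/29) = -1429 - 1*117/29 = -1429 - 117/29 = -41558/29 ≈ -1433.0)
q + O(g(9)) = -41558/29 + 12 = -41210/29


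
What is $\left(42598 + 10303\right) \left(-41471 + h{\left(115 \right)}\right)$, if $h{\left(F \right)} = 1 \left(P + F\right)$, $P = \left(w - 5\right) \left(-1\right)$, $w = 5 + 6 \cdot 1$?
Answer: $-2188091162$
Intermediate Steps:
$w = 11$ ($w = 5 + 6 = 11$)
$P = -6$ ($P = \left(11 - 5\right) \left(-1\right) = 6 \left(-1\right) = -6$)
$h{\left(F \right)} = -6 + F$ ($h{\left(F \right)} = 1 \left(-6 + F\right) = -6 + F$)
$\left(42598 + 10303\right) \left(-41471 + h{\left(115 \right)}\right) = \left(42598 + 10303\right) \left(-41471 + \left(-6 + 115\right)\right) = 52901 \left(-41471 + 109\right) = 52901 \left(-41362\right) = -2188091162$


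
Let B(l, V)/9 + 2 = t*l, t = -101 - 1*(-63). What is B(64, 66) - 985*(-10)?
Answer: -12056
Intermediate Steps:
t = -38 (t = -101 + 63 = -38)
B(l, V) = -18 - 342*l (B(l, V) = -18 + 9*(-38*l) = -18 - 342*l)
B(64, 66) - 985*(-10) = (-18 - 342*64) - 985*(-10) = (-18 - 21888) + 9850 = -21906 + 9850 = -12056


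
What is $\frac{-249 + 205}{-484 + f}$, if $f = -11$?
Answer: $\frac{4}{45} \approx 0.088889$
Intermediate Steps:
$\frac{-249 + 205}{-484 + f} = \frac{-249 + 205}{-484 - 11} = - \frac{44}{-495} = \left(-44\right) \left(- \frac{1}{495}\right) = \frac{4}{45}$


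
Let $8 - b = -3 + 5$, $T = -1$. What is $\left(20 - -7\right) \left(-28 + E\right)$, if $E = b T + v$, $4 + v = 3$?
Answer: $-945$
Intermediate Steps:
$v = -1$ ($v = -4 + 3 = -1$)
$b = 6$ ($b = 8 - \left(-3 + 5\right) = 8 - 2 = 6$)
$E = -7$ ($E = 6 \left(-1\right) - 1 = -6 - 1 = -7$)
$\left(20 - -7\right) \left(-28 + E\right) = \left(20 - -7\right) \left(-28 - 7\right) = \left(20 + 7\right) \left(-35\right) = 27 \left(-35\right) = -945$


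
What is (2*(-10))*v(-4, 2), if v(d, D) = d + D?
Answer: 40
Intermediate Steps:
v(d, D) = D + d
(2*(-10))*v(-4, 2) = (2*(-10))*(2 - 4) = -20*(-2) = 40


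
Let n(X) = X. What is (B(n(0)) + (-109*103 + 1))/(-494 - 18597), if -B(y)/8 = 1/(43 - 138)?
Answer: 1066462/1813645 ≈ 0.58802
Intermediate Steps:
B(y) = 8/95 (B(y) = -8/(43 - 138) = -8/(-95) = -8*(-1/95) = 8/95)
(B(n(0)) + (-109*103 + 1))/(-494 - 18597) = (8/95 + (-109*103 + 1))/(-494 - 18597) = (8/95 + (-11227 + 1))/(-19091) = (8/95 - 11226)*(-1/19091) = -1066462/95*(-1/19091) = 1066462/1813645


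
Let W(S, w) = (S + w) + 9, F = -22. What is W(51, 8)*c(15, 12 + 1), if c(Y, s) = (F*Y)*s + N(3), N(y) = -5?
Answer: -292060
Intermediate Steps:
W(S, w) = 9 + S + w
c(Y, s) = -5 - 22*Y*s (c(Y, s) = (-22*Y)*s - 5 = -22*Y*s - 5 = -5 - 22*Y*s)
W(51, 8)*c(15, 12 + 1) = (9 + 51 + 8)*(-5 - 22*15*(12 + 1)) = 68*(-5 - 22*15*13) = 68*(-5 - 4290) = 68*(-4295) = -292060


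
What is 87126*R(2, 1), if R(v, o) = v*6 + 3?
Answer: 1306890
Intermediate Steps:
R(v, o) = 3 + 6*v (R(v, o) = 6*v + 3 = 3 + 6*v)
87126*R(2, 1) = 87126*(3 + 6*2) = 87126*(3 + 12) = 87126*15 = 1306890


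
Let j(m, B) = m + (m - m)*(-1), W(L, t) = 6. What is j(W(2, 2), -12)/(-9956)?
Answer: -3/4978 ≈ -0.00060265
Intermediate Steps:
j(m, B) = m (j(m, B) = m + 0*(-1) = m + 0 = m)
j(W(2, 2), -12)/(-9956) = 6/(-9956) = 6*(-1/9956) = -3/4978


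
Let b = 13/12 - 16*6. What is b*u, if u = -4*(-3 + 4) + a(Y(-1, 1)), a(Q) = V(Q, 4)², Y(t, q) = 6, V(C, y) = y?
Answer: -1139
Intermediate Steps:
a(Q) = 16 (a(Q) = 4² = 16)
u = 12 (u = -4*(-3 + 4) + 16 = -4*1 + 16 = -4 + 16 = 12)
b = -1139/12 (b = 13*(1/12) - 96 = 13/12 - 96 = -1139/12 ≈ -94.917)
b*u = -1139/12*12 = -1139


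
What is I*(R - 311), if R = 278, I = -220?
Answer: 7260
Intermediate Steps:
I*(R - 311) = -220*(278 - 311) = -220*(-33) = 7260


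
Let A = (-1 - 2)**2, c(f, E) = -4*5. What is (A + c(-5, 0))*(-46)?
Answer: 506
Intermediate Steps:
c(f, E) = -20
A = 9 (A = (-3)**2 = 9)
(A + c(-5, 0))*(-46) = (9 - 20)*(-46) = -11*(-46) = 506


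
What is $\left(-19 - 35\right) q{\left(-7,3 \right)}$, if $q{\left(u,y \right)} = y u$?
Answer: $1134$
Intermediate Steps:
$q{\left(u,y \right)} = u y$
$\left(-19 - 35\right) q{\left(-7,3 \right)} = \left(-19 - 35\right) \left(\left(-7\right) 3\right) = \left(-54\right) \left(-21\right) = 1134$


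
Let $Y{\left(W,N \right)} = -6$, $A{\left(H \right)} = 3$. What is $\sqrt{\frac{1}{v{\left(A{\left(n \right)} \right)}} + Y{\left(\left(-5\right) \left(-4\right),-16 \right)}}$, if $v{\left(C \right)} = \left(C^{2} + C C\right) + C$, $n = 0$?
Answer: $\frac{5 i \sqrt{105}}{21} \approx 2.4398 i$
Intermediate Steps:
$v{\left(C \right)} = C + 2 C^{2}$ ($v{\left(C \right)} = \left(C^{2} + C^{2}\right) + C = 2 C^{2} + C = C + 2 C^{2}$)
$\sqrt{\frac{1}{v{\left(A{\left(n \right)} \right)}} + Y{\left(\left(-5\right) \left(-4\right),-16 \right)}} = \sqrt{\frac{1}{3 \left(1 + 2 \cdot 3\right)} - 6} = \sqrt{\frac{1}{3 \left(1 + 6\right)} - 6} = \sqrt{\frac{1}{3 \cdot 7} - 6} = \sqrt{\frac{1}{21} - 6} = \sqrt{- \frac{125}{21}} = \frac{5 i \sqrt{105}}{21}$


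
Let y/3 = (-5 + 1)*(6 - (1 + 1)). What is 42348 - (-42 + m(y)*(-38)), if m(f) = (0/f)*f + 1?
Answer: 42428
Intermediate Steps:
y = -48 (y = 3*((-5 + 1)*(6 - (1 + 1))) = 3*(-4*(6 - 1*2)) = 3*(-4*(6 - 2)) = 3*(-4*4) = 3*(-16) = -48)
m(f) = 1 (m(f) = 0*f + 1 = 0 + 1 = 1)
42348 - (-42 + m(y)*(-38)) = 42348 - (-42 + 1*(-38)) = 42348 - (-42 - 38) = 42348 - 1*(-80) = 42348 + 80 = 42428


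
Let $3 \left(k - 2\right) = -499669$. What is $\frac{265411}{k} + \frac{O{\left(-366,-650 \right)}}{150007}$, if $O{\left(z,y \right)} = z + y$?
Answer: $- \frac{119948181239}{74952947641} \approx -1.6003$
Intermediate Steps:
$k = - \frac{499663}{3}$ ($k = 2 + \frac{1}{3} \left(-499669\right) = 2 - \frac{499669}{3} = - \frac{499663}{3} \approx -1.6655 \cdot 10^{5}$)
$O{\left(z,y \right)} = y + z$
$\frac{265411}{k} + \frac{O{\left(-366,-650 \right)}}{150007} = \frac{265411}{- \frac{499663}{3}} + \frac{-650 - 366}{150007} = 265411 \left(- \frac{3}{499663}\right) - \frac{1016}{150007} = - \frac{796233}{499663} - \frac{1016}{150007} = - \frac{119948181239}{74952947641}$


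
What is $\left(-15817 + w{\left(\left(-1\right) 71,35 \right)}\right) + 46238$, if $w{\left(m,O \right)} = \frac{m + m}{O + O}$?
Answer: $\frac{1064664}{35} \approx 30419.0$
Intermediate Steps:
$w{\left(m,O \right)} = \frac{m}{O}$ ($w{\left(m,O \right)} = \frac{2 m}{2 O} = 2 m \frac{1}{2 O} = \frac{m}{O}$)
$\left(-15817 + w{\left(\left(-1\right) 71,35 \right)}\right) + 46238 = \left(-15817 + \frac{\left(-1\right) 71}{35}\right) + 46238 = \left(-15817 - \frac{71}{35}\right) + 46238 = - \frac{553666}{35} + 46238 = \frac{1064664}{35}$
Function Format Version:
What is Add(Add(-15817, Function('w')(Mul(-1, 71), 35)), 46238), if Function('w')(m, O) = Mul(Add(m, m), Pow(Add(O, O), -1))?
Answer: Rational(1064664, 35) ≈ 30419.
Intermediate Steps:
Function('w')(m, O) = Mul(m, Pow(O, -1)) (Function('w')(m, O) = Mul(Mul(2, m), Pow(Mul(2, O), -1)) = Mul(Mul(2, m), Mul(Rational(1, 2), Pow(O, -1))) = Mul(m, Pow(O, -1)))
Add(Add(-15817, Function('w')(Mul(-1, 71), 35)), 46238) = Add(Add(-15817, Mul(Mul(-1, 71), Pow(35, -1))), 46238) = Add(Add(-15817, Mul(-71, Rational(1, 35))), 46238) = Add(Add(-15817, Rational(-71, 35)), 46238) = Add(Rational(-553666, 35), 46238) = Rational(1064664, 35)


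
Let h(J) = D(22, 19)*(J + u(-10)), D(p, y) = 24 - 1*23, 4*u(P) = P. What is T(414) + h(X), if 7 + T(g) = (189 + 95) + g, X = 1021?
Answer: 3419/2 ≈ 1709.5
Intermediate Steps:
u(P) = P/4
D(p, y) = 1 (D(p, y) = 24 - 23 = 1)
h(J) = -5/2 + J (h(J) = 1*(J + (¼)*(-10)) = 1*(J - 5/2) = 1*(-5/2 + J) = -5/2 + J)
T(g) = 277 + g (T(g) = -7 + ((189 + 95) + g) = -7 + (284 + g) = 277 + g)
T(414) + h(X) = (277 + 414) + (-5/2 + 1021) = 691 + 2037/2 = 3419/2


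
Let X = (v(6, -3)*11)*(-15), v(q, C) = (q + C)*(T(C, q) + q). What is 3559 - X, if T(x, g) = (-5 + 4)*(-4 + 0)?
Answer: 8509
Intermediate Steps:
T(x, g) = 4 (T(x, g) = -1*(-4) = 4)
v(q, C) = (4 + q)*(C + q) (v(q, C) = (q + C)*(4 + q) = (C + q)*(4 + q) = (4 + q)*(C + q))
X = -4950 (X = ((6**2 + 4*(-3) + 4*6 - 3*6)*11)*(-15) = ((36 - 12 + 24 - 18)*11)*(-15) = (30*11)*(-15) = 330*(-15) = -4950)
3559 - X = 3559 - 1*(-4950) = 3559 + 4950 = 8509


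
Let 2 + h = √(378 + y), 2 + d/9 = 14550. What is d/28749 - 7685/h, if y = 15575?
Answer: 548787446/152839267 - 7685*√15953/15949 ≈ -57.269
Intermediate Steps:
d = 130932 (d = -18 + 9*14550 = -18 + 130950 = 130932)
h = -2 + √15953 (h = -2 + √(378 + 15575) = -2 + √15953 ≈ 124.31)
d/28749 - 7685/h = 130932/28749 - 7685/(-2 + √15953) = 130932*(1/28749) - 7685/(-2 + √15953) = 43644/9583 - 7685/(-2 + √15953)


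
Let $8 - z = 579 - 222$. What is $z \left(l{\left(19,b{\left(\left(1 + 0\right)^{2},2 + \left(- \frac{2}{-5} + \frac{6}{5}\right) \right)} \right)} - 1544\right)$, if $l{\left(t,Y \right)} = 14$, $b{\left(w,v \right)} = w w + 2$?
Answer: $533970$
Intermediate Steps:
$b{\left(w,v \right)} = 2 + w^{2}$ ($b{\left(w,v \right)} = w^{2} + 2 = 2 + w^{2}$)
$z = -349$ ($z = 8 - \left(579 - 222\right) = 8 - 357 = -349$)
$z \left(l{\left(19,b{\left(\left(1 + 0\right)^{2},2 + \left(- \frac{2}{-5} + \frac{6}{5}\right) \right)} \right)} - 1544\right) = - 349 \left(14 - 1544\right) = \left(-349\right) \left(-1530\right) = 533970$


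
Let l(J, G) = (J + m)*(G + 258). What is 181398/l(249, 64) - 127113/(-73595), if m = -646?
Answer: 207098388/671995945 ≈ 0.30818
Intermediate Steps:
l(J, G) = (-646 + J)*(258 + G) (l(J, G) = (J - 646)*(G + 258) = (-646 + J)*(258 + G))
181398/l(249, 64) - 127113/(-73595) = 181398/(-166668 - 646*64 + 258*249 + 64*249) - 127113/(-73595) = 181398/(-166668 - 41344 + 64242 + 15936) - 127113*(-1/73595) = 181398/(-127834) + 127113/73595 = 181398*(-1/127834) + 127113/73595 = -12957/9131 + 127113/73595 = 207098388/671995945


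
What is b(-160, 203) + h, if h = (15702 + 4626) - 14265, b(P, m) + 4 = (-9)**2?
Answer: 6140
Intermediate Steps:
b(P, m) = 77 (b(P, m) = -4 + (-9)**2 = -4 + 81 = 77)
h = 6063 (h = 20328 - 14265 = 6063)
b(-160, 203) + h = 77 + 6063 = 6140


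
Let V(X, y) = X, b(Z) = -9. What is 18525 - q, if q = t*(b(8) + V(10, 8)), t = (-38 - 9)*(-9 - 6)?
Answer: 17820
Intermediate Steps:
t = 705 (t = -47*(-15) = 705)
q = 705 (q = 705*(-9 + 10) = 705*1 = 705)
18525 - q = 18525 - 1*705 = 18525 - 705 = 17820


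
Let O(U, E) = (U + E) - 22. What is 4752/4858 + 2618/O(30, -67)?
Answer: -6218938/143311 ≈ -43.395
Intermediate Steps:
O(U, E) = -22 + E + U (O(U, E) = (E + U) - 22 = -22 + E + U)
4752/4858 + 2618/O(30, -67) = 4752/4858 + 2618/(-22 - 67 + 30) = 4752*(1/4858) + 2618/(-59) = 2376/2429 + 2618*(-1/59) = 2376/2429 - 2618/59 = -6218938/143311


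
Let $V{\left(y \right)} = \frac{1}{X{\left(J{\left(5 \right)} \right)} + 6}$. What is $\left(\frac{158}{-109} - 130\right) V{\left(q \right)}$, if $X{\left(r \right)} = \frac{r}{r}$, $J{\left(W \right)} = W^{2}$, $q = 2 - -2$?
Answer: $- \frac{14328}{763} \approx -18.779$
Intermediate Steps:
$q = 4$ ($q = 2 + 2 = 4$)
$X{\left(r \right)} = 1$
$V{\left(y \right)} = \frac{1}{7}$ ($V{\left(y \right)} = \frac{1}{1 + 6} = \frac{1}{7}$)
$\left(\frac{158}{-109} - 130\right) V{\left(q \right)} = \left(\frac{158}{-109} - 130\right) \frac{1}{7} = \left(158 \left(- \frac{1}{109}\right) - 130\right) \frac{1}{7} = \left(- \frac{158}{109} - 130\right) \frac{1}{7} = \left(- \frac{14328}{109}\right) \frac{1}{7} = - \frac{14328}{763}$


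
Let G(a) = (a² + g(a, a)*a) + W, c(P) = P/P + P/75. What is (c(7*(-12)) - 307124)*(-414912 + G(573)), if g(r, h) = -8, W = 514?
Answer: 696043071259/25 ≈ 2.7842e+10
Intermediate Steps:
c(P) = 1 + P/75 (c(P) = 1 + P*(1/75) = 1 + P/75)
G(a) = 514 + a² - 8*a (G(a) = (a² - 8*a) + 514 = 514 + a² - 8*a)
(c(7*(-12)) - 307124)*(-414912 + G(573)) = ((1 + (7*(-12))/75) - 307124)*(-414912 + (514 + 573² - 8*573)) = ((1 + (1/75)*(-84)) - 307124)*(-414912 + (514 + 328329 - 4584)) = ((1 - 28/25) - 307124)*(-414912 + 324259) = (-3/25 - 307124)*(-90653) = -7678103/25*(-90653) = 696043071259/25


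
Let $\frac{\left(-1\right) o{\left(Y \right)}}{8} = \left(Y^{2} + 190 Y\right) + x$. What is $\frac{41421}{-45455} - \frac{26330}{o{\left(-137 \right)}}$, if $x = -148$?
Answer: $- \frac{1825967831}{1347104380} \approx -1.3555$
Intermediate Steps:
$o{\left(Y \right)} = 1184 - 1520 Y - 8 Y^{2}$ ($o{\left(Y \right)} = - 8 \left(\left(Y^{2} + 190 Y\right) - 148\right) = - 8 \left(-148 + Y^{2} + 190 Y\right) = 1184 - 1520 Y - 8 Y^{2}$)
$\frac{41421}{-45455} - \frac{26330}{o{\left(-137 \right)}} = \frac{41421}{-45455} - \frac{26330}{1184 - -208240 - 8 \left(-137\right)^{2}} = 41421 \left(- \frac{1}{45455}\right) - \frac{26330}{1184 + 208240 - 150152} = - \frac{41421}{45455} - \frac{26330}{1184 + 208240 - 150152} = - \frac{41421}{45455} - \frac{26330}{59272} = - \frac{41421}{45455} - \frac{13165}{29636} = - \frac{1825967831}{1347104380}$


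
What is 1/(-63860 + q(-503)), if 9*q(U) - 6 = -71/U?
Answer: -4527/289091131 ≈ -1.5659e-5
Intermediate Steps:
q(U) = ⅔ - 71/(9*U) (q(U) = ⅔ + (-71/U)/9 = ⅔ - 71/(9*U))
1/(-63860 + q(-503)) = 1/(-63860 + (⅑)*(-71 + 6*(-503))/(-503)) = 1/(-63860 + (⅑)*(-1/503)*(-71 - 3018)) = 1/(-63860 + (⅑)*(-1/503)*(-3089)) = 1/(-63860 + 3089/4527) = 1/(-289091131/4527) = -4527/289091131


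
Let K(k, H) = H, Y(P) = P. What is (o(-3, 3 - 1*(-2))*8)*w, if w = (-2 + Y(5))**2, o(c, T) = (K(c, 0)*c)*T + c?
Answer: -216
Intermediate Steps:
o(c, T) = c (o(c, T) = (0*c)*T + c = 0*T + c = 0 + c = c)
w = 9 (w = (-2 + 5)**2 = 3**2 = 9)
(o(-3, 3 - 1*(-2))*8)*w = -3*8*9 = -24*9 = -216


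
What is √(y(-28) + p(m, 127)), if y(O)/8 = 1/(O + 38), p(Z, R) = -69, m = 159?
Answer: I*√1705/5 ≈ 8.2583*I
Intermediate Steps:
y(O) = 8/(38 + O) (y(O) = 8/(O + 38) = 8/(38 + O))
√(y(-28) + p(m, 127)) = √(8/(38 - 28) - 69) = √(8/10 - 69) = √(8*(⅒) - 69) = √(⅘ - 69) = √(-341/5) = I*√1705/5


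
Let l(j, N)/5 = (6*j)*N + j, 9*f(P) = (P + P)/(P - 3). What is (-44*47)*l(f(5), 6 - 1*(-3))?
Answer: -2843500/9 ≈ -3.1594e+5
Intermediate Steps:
f(P) = 2*P/(9*(-3 + P)) (f(P) = ((P + P)/(P - 3))/9 = ((2*P)/(-3 + P))/9 = (2*P/(-3 + P))/9 = 2*P/(9*(-3 + P)))
l(j, N) = 5*j + 30*N*j (l(j, N) = 5*((6*j)*N + j) = 5*(6*N*j + j) = 5*(j + 6*N*j) = 5*j + 30*N*j)
(-44*47)*l(f(5), 6 - 1*(-3)) = (-44*47)*(5*((2/9)*5/(-3 + 5))*(1 + 6*(6 - 1*(-3)))) = -10340*(2/9)*5/2*(1 + 6*(6 + 3)) = -10340*(2/9)*5*(1/2)*(1 + 6*9) = -10340*5*(1 + 54)/9 = -10340*5*55/9 = -2068*1375/9 = -2843500/9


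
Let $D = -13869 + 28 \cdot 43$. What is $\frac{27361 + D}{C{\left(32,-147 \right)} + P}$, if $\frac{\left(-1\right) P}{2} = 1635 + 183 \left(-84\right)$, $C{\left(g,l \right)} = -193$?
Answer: $\frac{14696}{27281} \approx 0.53869$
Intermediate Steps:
$D = -12665$ ($D = -13869 + 1204 = -12665$)
$P = 27474$ ($P = - 2 \left(1635 + 183 \left(-84\right)\right) = - 2 \left(1635 - 15372\right) = \left(-2\right) \left(-13737\right) = 27474$)
$\frac{27361 + D}{C{\left(32,-147 \right)} + P} = \frac{27361 - 12665}{-193 + 27474} = \frac{14696}{27281}$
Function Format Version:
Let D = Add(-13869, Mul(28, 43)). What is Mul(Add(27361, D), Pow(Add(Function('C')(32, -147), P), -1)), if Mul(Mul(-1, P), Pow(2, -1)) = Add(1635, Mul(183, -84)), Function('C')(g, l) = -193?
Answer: Rational(14696, 27281) ≈ 0.53869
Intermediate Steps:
D = -12665 (D = Add(-13869, 1204) = -12665)
P = 27474 (P = Mul(-2, Add(1635, Mul(183, -84))) = Mul(-2, Add(1635, -15372)) = Mul(-2, -13737) = 27474)
Mul(Add(27361, D), Pow(Add(Function('C')(32, -147), P), -1)) = Mul(Add(27361, -12665), Pow(Add(-193, 27474), -1)) = Mul(14696, Pow(27281, -1)) = Mul(14696, Rational(1, 27281)) = Rational(14696, 27281)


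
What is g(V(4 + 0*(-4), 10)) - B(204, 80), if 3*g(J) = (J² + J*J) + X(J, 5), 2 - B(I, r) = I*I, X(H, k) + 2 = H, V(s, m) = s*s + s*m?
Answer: 131168/3 ≈ 43723.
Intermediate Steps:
V(s, m) = s² + m*s
X(H, k) = -2 + H
B(I, r) = 2 - I² (B(I, r) = 2 - I*I = 2 - I²)
g(J) = -⅔ + J/3 + 2*J²/3 (g(J) = ((J² + J*J) + (-2 + J))/3 = ((J² + J²) + (-2 + J))/3 = (2*J² + (-2 + J))/3 = (-2 + J + 2*J²)/3 = -⅔ + J/3 + 2*J²/3)
g(V(4 + 0*(-4), 10)) - B(204, 80) = (-⅔ + ((4 + 0*(-4))*(10 + (4 + 0*(-4))))/3 + 2*((4 + 0*(-4))*(10 + (4 + 0*(-4))))²/3) - (2 - 1*204²) = (-⅔ + ((4 + 0)*(10 + (4 + 0)))/3 + 2*((4 + 0)*(10 + (4 + 0)))²/3) - (2 - 1*41616) = (-⅔ + (4*(10 + 4))/3 + 2*(4*(10 + 4))²/3) - (2 - 41616) = (-⅔ + (4*14)/3 + 2*(4*14)²/3) - 1*(-41614) = (-⅔ + (⅓)*56 + (⅔)*56²) + 41614 = (-⅔ + 56/3 + (⅔)*3136) + 41614 = (-⅔ + 56/3 + 6272/3) + 41614 = 6326/3 + 41614 = 131168/3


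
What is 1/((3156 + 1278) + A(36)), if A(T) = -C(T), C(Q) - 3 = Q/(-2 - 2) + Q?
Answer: 1/4404 ≈ 0.00022707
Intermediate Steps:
C(Q) = 3 + 3*Q/4 (C(Q) = 3 + (Q/(-2 - 2) + Q) = 3 + (Q/(-4) + Q) = 3 + (-Q/4 + Q) = 3 + 3*Q/4)
A(T) = -3 - 3*T/4 (A(T) = -(3 + 3*T/4) = -3 - 3*T/4)
1/((3156 + 1278) + A(36)) = 1/((3156 + 1278) + (-3 - ¾*36)) = 1/(4434 + (-3 - 27)) = 1/(4434 - 30) = 1/4404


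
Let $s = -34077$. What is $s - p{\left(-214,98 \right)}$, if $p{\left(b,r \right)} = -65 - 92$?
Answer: $-33920$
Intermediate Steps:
$p{\left(b,r \right)} = -157$ ($p{\left(b,r \right)} = -65 - 92 = -157$)
$s - p{\left(-214,98 \right)} = -34077 - -157 = -34077 + 157 = -33920$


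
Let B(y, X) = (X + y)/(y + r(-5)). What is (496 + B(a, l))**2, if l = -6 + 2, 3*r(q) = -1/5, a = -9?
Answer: 4576657801/18496 ≈ 2.4744e+5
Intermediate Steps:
r(q) = -1/15 (r(q) = (-1/5)/3 = (-1*1/5)/3 = (1/3)*(-1/5) = -1/15)
l = -4
B(y, X) = (X + y)/(-1/15 + y) (B(y, X) = (X + y)/(y - 1/15) = (X + y)/(-1/15 + y))
(496 + B(a, l))**2 = (496 + 15*(-4 - 9)/(-1 + 15*(-9)))**2 = (496 + 15*(-13)/(-1 - 135))**2 = (496 + 15*(-13)/(-136))**2 = (496 + 15*(-1/136)*(-13))**2 = (496 + 195/136)**2 = (67651/136)**2 = 4576657801/18496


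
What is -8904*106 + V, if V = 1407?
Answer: -942417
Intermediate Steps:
-8904*106 + V = -8904*106 + 1407 = -1272*742 + 1407 = -943824 + 1407 = -942417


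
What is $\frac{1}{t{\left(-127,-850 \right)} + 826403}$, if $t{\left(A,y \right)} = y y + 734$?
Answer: $\frac{1}{1549637} \approx 6.4531 \cdot 10^{-7}$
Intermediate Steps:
$t{\left(A,y \right)} = 734 + y^{2}$ ($t{\left(A,y \right)} = y^{2} + 734 = 734 + y^{2}$)
$\frac{1}{t{\left(-127,-850 \right)} + 826403} = \frac{1}{\left(734 + \left(-850\right)^{2}\right) + 826403} = \frac{1}{\left(734 + 722500\right) + 826403} = \frac{1}{723234 + 826403} = \frac{1}{1549637}$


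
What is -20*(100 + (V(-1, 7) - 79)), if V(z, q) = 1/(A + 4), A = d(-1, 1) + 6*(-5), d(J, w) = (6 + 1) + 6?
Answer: -5440/13 ≈ -418.46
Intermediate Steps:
d(J, w) = 13 (d(J, w) = 7 + 6 = 13)
A = -17 (A = 13 + 6*(-5) = 13 - 30 = -17)
V(z, q) = -1/13 (V(z, q) = 1/(-17 + 4) = 1/(-13) = -1/13)
-20*(100 + (V(-1, 7) - 79)) = -20*(100 + (-1/13 - 79)) = -20*(100 - 1028/13) = -20*272/13 = -5440/13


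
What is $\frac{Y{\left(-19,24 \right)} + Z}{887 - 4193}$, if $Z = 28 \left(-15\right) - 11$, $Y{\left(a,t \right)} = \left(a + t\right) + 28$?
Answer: $\frac{199}{1653} \approx 0.12039$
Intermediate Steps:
$Y{\left(a,t \right)} = 28 + a + t$
$Z = -431$ ($Z = -420 - 11 = -431$)
$\frac{Y{\left(-19,24 \right)} + Z}{887 - 4193} = \frac{\left(28 - 19 + 24\right) - 431}{887 - 4193} = \frac{33 - 431}{-3306} = \left(-398\right) \left(- \frac{1}{3306}\right) = \frac{199}{1653}$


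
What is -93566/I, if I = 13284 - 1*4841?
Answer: -93566/8443 ≈ -11.082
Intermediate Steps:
I = 8443 (I = 13284 - 4841 = 8443)
-93566/I = -93566/8443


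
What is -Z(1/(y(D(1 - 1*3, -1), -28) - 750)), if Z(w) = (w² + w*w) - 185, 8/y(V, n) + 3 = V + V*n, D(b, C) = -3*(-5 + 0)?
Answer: 270680709983/1463139001 ≈ 185.00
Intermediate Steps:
D(b, C) = 15 (D(b, C) = -3*(-5) = 15)
y(V, n) = 8/(-3 + V + V*n) (y(V, n) = 8/(-3 + (V + V*n)) = 8/(-3 + V + V*n))
Z(w) = -185 + 2*w² (Z(w) = (w² + w²) - 185 = 2*w² - 185 = -185 + 2*w²)
-Z(1/(y(D(1 - 1*3, -1), -28) - 750)) = -(-185 + 2*(1/(8/(-3 + 15 + 15*(-28)) - 750))²) = -(-185 + 2*(1/(8/(-3 + 15 - 420) - 750))²) = -(-185 + 2*(1/(8/(-408) - 750))²) = -(-185 + 2*(1/(8*(-1/408) - 750))²) = -(-185 + 2*(1/(-1/51 - 750))²) = -(-185 + 2*(1/(-38251/51))²) = -(-185 + 2*(-51/38251)²) = -(-185 + 2*(2601/1463139001)) = -(-185 + 5202/1463139001) = -1*(-270680709983/1463139001) = 270680709983/1463139001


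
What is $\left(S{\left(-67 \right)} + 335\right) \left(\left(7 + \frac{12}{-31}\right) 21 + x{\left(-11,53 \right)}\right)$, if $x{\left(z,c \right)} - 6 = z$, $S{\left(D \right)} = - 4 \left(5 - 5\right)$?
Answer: $\frac{1390250}{31} \approx 44847.0$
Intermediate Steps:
$S{\left(D \right)} = 0$ ($S{\left(D \right)} = \left(-4\right) 0 = 0$)
$x{\left(z,c \right)} = 6 + z$
$\left(S{\left(-67 \right)} + 335\right) \left(\left(7 + \frac{12}{-31}\right) 21 + x{\left(-11,53 \right)}\right) = \left(0 + 335\right) \left(\left(7 + \frac{12}{-31}\right) 21 + \left(6 - 11\right)\right) = 335 \left(\left(7 + 12 \left(- \frac{1}{31}\right)\right) 21 - 5\right) = 335 \left(\left(7 - \frac{12}{31}\right) 21 - 5\right) = 335 \left(\frac{205}{31} \cdot 21 - 5\right) = 335 \left(\frac{4305}{31} - 5\right) = 335 \cdot \frac{4150}{31} = \frac{1390250}{31}$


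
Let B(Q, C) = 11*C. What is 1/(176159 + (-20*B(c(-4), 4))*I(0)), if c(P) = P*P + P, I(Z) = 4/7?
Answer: 7/1229593 ≈ 5.6929e-6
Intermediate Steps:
I(Z) = 4/7 (I(Z) = 4*(1/7) = 4/7)
c(P) = P + P**2 (c(P) = P**2 + P = P + P**2)
1/(176159 + (-20*B(c(-4), 4))*I(0)) = 1/(176159 - 220*4*(4/7)) = 1/(176159 - 20*44*(4/7)) = 1/(176159 - 880*4/7) = 1/(176159 - 3520/7) = 1/(1229593/7) = 7/1229593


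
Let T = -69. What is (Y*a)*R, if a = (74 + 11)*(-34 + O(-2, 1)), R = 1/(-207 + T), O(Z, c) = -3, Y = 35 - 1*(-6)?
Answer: 128945/276 ≈ 467.19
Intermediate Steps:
Y = 41 (Y = 35 + 6 = 41)
R = -1/276 (R = 1/(-207 - 69) = 1/(-276) = -1/276 ≈ -0.0036232)
a = -3145 (a = (74 + 11)*(-34 - 3) = 85*(-37) = -3145)
(Y*a)*R = (41*(-3145))*(-1/276) = -128945*(-1/276) = 128945/276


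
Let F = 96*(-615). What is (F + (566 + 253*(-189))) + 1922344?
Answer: 1816053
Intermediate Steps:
F = -59040
(F + (566 + 253*(-189))) + 1922344 = (-59040 + (566 + 253*(-189))) + 1922344 = (-59040 + (566 - 47817)) + 1922344 = (-59040 - 47251) + 1922344 = -106291 + 1922344 = 1816053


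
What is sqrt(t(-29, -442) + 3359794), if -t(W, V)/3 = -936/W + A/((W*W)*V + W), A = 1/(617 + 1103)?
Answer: sqrt(38155646609085086869110)/106568620 ≈ 1832.9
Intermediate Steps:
A = 1/1720 ≈ 0.00058139
t(W, V) = 2808/W - 3/(1720*(W + V*W**2)) (t(W, V) = -3*(-936/W + 1/(1720*((W*W)*V + W))) = -3*(-936/W + 1/(1720*(W**2*V + W))) = -3*(-936/W + 1/(1720*(V*W**2 + W))) = -3*(-936/W + 1/(1720*(W + V*W**2))) = 2808/W - 3/(1720*(W + V*W**2)))
sqrt(t(-29, -442) + 3359794) = sqrt((3/1720)*(1609919 + 1609920*(-442)*(-29))/(-29*(1 - 442*(-29))) + 3359794) = sqrt((3/1720)*(-1/29)*(1609919 + 20635954560)/(1 + 12818) + 3359794) = sqrt((3/1720)*(-1/29)*20637564479/12819 + 3359794) = sqrt((3/1720)*(-1/29)*(1/12819)*20637564479 + 3359794) = sqrt(-20637564479/213137240 + 3359794) = sqrt(716076582564081/213137240) = sqrt(38155646609085086869110)/106568620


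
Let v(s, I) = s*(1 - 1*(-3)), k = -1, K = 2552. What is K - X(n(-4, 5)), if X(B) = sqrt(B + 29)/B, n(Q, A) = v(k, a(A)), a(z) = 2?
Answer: 10213/4 ≈ 2553.3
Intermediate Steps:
v(s, I) = 4*s (v(s, I) = s*(1 + 3) = s*4 = 4*s)
n(Q, A) = -4 (n(Q, A) = 4*(-1) = -4)
X(B) = sqrt(29 + B)/B
K - X(n(-4, 5)) = 2552 - sqrt(29 - 4)/(-4) = 2552 - (-1)*sqrt(25)/4 = 2552 - (-1)*5/4 = 2552 - 1*(-5/4) = 2552 + 5/4 = 10213/4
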